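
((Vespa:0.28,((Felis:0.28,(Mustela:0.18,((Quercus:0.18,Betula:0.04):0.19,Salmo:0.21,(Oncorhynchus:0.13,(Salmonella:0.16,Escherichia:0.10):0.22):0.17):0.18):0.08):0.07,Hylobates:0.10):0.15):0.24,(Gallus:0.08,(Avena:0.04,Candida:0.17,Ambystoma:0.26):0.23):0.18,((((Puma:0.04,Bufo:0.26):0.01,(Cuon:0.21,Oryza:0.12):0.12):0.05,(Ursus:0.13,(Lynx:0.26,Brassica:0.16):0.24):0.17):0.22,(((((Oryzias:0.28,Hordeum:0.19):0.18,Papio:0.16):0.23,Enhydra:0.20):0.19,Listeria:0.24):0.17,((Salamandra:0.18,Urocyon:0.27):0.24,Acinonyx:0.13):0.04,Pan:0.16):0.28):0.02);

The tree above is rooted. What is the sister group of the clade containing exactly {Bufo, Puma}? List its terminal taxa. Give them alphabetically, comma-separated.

The clade containing exactly {Bufo, Puma} attaches to the tree at the node subtending ((Puma,Bufo),(Cuon,Oryza)).
The other lineage descending from that same node — the sister group — is (Cuon,Oryza); its 2 tips in alphabetical order are the answer.

Cuon, Oryza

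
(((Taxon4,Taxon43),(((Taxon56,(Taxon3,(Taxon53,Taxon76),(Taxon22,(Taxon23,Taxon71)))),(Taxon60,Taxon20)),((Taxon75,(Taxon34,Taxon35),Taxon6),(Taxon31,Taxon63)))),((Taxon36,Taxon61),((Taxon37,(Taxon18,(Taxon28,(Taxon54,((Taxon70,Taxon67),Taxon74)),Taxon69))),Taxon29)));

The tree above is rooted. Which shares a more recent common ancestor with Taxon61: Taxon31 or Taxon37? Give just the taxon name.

Taxon37

The MRCA of Taxon61 and Taxon37 subtends ((Taxon36,Taxon61),((Taxon37,(Taxon18,(Taxon28,(Taxon54,((Taxon70,Taxon67),Taxon74)),Taxon69))),Taxon29)) (11 taxa).
The MRCA of Taxon61 and Taxon31 is the root, subtending the entire tree (28 taxa).
The first is nested inside the second, so Taxon61 shares a more recent common ancestor with Taxon37.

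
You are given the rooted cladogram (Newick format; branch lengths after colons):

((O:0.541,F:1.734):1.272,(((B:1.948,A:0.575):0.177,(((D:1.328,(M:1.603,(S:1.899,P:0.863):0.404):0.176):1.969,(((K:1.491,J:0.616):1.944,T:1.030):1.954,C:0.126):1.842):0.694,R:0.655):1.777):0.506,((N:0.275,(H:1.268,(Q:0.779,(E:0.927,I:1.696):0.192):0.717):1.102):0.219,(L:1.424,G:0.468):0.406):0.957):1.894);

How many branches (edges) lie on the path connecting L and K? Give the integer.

The MRCA of L and K is the node subtending (((B,A),(((D,(M,(S,P))),(((K,J),T),C)),R)),((N,(H,(Q,(E,I)))),(L,G))).
From L up to that node: 3 branches. From K up to the same node: 7 branches. Total: 3 + 7 = 10.

10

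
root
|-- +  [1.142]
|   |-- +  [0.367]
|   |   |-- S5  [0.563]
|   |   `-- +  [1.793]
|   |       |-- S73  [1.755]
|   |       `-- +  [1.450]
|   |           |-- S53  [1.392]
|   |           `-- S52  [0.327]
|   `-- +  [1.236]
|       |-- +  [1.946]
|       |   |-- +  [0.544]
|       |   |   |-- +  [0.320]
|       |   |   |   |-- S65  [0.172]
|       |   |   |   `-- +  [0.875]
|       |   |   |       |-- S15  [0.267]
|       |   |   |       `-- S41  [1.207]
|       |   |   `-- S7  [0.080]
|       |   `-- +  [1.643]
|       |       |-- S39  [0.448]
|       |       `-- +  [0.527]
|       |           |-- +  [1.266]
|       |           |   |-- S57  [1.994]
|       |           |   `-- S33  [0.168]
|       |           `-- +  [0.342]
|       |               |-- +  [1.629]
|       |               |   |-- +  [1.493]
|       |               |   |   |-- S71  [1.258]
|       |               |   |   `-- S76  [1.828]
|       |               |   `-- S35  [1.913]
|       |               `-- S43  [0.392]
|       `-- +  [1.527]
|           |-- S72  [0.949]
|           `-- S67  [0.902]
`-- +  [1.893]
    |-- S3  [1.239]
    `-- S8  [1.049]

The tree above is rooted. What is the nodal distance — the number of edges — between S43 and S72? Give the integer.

7

The MRCA of S43 and S72 is the node subtending ((((S65,(S15,S41)),S7),(S39,((S57,S33),(((S71,S76),S35),S43)))),(S72,S67)).
From S43 up to that node: 5 branches. From S72 up to the same node: 2 branches. Total: 5 + 2 = 7.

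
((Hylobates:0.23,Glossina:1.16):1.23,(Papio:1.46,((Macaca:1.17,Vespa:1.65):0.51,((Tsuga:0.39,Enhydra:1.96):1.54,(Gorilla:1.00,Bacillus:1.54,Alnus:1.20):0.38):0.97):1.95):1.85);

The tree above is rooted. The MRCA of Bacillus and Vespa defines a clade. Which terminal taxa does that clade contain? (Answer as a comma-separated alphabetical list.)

Tracing Bacillus: it sits inside (Gorilla,Bacillus,Alnus).
Tracing Vespa: it sits inside (Macaca,Vespa).
The smallest clade enclosing both is ((Macaca,Vespa),((Tsuga,Enhydra),(Gorilla,Bacillus,Alnus))); the answer is its 7 terminal taxa in alphabetical order.

Alnus, Bacillus, Enhydra, Gorilla, Macaca, Tsuga, Vespa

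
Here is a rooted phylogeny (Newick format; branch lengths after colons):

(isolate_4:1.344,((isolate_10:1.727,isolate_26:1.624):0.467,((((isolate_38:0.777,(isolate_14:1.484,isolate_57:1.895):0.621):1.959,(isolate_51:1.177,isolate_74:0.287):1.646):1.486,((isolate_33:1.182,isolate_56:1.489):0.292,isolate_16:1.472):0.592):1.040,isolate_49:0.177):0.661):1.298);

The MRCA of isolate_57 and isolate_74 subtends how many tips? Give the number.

5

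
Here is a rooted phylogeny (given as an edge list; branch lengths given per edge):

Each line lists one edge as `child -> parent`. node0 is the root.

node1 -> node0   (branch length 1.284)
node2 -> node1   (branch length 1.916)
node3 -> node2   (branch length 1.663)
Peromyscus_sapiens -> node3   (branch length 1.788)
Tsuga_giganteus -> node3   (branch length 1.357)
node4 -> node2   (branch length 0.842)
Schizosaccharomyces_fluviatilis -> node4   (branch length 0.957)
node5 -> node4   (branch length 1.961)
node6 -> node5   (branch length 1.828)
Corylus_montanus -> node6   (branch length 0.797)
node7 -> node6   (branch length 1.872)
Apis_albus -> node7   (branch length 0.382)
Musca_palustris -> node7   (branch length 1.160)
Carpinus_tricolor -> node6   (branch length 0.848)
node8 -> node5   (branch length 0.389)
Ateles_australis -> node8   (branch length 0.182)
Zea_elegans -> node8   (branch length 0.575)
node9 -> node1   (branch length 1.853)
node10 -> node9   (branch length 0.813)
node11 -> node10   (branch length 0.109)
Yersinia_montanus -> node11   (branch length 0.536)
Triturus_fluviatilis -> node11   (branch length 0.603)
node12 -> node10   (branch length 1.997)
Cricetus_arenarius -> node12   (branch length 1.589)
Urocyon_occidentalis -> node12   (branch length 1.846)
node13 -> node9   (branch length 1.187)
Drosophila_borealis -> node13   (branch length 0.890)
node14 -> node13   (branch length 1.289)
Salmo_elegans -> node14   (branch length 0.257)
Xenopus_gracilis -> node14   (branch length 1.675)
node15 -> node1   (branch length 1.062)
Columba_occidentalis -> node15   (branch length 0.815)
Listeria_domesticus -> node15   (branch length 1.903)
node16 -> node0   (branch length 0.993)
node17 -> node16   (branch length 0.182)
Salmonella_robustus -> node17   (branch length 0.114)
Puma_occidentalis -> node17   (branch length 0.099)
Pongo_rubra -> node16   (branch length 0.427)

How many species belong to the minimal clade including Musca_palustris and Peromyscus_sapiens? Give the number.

9

The MRCA of Musca_palustris and Peromyscus_sapiens is the node subtending ((Peromyscus_sapiens,Tsuga_giganteus),(Schizosaccharomyces_fluviatilis,((Corylus_montanus,(Apis_albus,Musca_palustris),Carpinus_tricolor),(Ateles_australis,Zea_elegans)))).
That clade contains 9 terminal taxa: Apis_albus, Ateles_australis, Carpinus_tricolor, Corylus_montanus, Musca_palustris, Peromyscus_sapiens, Schizosaccharomyces_fluviatilis, Tsuga_giganteus, Zea_elegans.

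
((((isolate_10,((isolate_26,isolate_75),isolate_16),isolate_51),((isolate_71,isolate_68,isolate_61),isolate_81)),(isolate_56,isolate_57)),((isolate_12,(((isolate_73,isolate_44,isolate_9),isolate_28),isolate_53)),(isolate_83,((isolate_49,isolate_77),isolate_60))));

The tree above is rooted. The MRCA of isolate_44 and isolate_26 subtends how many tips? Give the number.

21

The MRCA of isolate_44 and isolate_26 is the root, so the clade is the entire tree.
That clade contains 21 terminal taxa: isolate_10, isolate_12, isolate_16, isolate_26, isolate_28, isolate_44, isolate_49, isolate_51, isolate_53, isolate_56, isolate_57, isolate_60, isolate_61, isolate_68, isolate_71, isolate_73, isolate_75, isolate_77, isolate_81, isolate_83, isolate_9.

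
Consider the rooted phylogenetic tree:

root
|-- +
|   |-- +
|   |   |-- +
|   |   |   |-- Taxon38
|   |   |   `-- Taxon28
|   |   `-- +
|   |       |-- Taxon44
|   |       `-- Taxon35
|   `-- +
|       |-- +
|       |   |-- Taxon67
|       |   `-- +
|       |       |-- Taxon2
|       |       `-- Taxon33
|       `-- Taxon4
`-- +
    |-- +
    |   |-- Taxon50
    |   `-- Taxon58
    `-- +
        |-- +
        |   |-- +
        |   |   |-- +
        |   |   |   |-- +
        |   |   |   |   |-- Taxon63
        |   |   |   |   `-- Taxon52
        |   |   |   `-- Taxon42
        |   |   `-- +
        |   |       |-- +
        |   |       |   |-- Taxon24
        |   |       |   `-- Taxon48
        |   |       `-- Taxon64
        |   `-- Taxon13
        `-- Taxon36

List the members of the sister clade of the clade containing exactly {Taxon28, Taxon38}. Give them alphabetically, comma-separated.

Taxon35, Taxon44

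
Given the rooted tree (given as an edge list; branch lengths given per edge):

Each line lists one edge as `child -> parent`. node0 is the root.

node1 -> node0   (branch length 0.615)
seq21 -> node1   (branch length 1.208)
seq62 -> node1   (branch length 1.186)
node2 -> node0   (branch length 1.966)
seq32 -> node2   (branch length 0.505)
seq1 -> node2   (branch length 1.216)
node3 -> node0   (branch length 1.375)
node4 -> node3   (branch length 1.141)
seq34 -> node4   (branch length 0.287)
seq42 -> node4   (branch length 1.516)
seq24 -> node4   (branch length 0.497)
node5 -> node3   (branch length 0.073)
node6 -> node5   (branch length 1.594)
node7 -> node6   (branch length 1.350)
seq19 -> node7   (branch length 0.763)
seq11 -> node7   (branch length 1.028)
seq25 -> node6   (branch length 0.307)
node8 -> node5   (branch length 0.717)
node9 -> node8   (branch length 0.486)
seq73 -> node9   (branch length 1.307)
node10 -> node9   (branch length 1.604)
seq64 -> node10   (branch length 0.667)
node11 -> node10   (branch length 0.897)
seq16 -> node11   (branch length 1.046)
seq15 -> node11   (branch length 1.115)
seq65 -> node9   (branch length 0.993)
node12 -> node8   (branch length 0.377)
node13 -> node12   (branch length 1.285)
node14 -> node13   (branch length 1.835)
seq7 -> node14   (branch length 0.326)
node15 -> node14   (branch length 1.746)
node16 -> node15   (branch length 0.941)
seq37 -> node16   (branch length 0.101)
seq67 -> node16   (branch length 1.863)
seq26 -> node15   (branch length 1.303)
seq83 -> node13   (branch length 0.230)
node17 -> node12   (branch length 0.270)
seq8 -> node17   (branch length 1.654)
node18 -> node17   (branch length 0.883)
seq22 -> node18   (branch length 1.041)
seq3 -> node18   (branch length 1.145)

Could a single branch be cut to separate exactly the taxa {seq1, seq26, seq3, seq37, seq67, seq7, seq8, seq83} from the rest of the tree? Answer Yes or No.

No

The MRCA of the listed taxa is the root, so the smallest clade containing them is the whole tree.
That clade also contains seq11, seq15, seq16, seq19, seq21, seq22, seq24, seq25, seq32, seq34, seq42, seq62, seq64, seq65, seq73, which are not in the proposed group, so the group is not monophyletic.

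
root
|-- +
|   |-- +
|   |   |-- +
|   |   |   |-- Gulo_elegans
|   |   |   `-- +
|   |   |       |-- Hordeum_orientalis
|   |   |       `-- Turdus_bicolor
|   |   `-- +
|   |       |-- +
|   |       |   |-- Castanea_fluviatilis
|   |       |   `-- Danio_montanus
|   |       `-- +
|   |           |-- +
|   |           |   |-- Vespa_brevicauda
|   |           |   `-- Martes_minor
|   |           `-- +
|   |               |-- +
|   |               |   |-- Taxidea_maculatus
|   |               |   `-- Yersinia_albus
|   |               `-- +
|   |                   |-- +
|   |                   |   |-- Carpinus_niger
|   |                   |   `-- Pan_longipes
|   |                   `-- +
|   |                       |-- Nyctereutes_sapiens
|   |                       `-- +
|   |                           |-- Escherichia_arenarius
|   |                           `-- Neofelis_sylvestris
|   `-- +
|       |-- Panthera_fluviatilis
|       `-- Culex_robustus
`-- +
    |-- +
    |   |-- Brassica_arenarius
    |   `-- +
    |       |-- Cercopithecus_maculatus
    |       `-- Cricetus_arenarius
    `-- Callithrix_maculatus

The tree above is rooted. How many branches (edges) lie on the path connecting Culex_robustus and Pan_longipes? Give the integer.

9

The MRCA of Culex_robustus and Pan_longipes is the node subtending (((Gulo_elegans,(Hordeum_orientalis,Turdus_bicolor)),((Castanea_fluviatilis,Danio_montanus),((Vespa_brevicauda,Martes_minor),((Taxidea_maculatus,Yersinia_albus),((Carpinus_niger,Pan_longipes),(Nyctereutes_sapiens,(Escherichia_arenarius,Neofelis_sylvestris))))))),(Panthera_fluviatilis,Culex_robustus)).
From Culex_robustus up to that node: 2 branches. From Pan_longipes up to the same node: 7 branches. Total: 2 + 7 = 9.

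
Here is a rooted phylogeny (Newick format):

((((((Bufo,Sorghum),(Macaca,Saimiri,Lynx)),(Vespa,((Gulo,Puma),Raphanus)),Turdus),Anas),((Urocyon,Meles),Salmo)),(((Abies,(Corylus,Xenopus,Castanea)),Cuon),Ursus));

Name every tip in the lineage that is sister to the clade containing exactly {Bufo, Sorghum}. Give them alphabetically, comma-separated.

The clade containing exactly {Bufo, Sorghum} attaches to the tree at the node subtending ((Bufo,Sorghum),(Macaca,Saimiri,Lynx)).
The other lineage descending from that same node — the sister group — is (Macaca,Saimiri,Lynx); its 3 tips in alphabetical order are the answer.

Lynx, Macaca, Saimiri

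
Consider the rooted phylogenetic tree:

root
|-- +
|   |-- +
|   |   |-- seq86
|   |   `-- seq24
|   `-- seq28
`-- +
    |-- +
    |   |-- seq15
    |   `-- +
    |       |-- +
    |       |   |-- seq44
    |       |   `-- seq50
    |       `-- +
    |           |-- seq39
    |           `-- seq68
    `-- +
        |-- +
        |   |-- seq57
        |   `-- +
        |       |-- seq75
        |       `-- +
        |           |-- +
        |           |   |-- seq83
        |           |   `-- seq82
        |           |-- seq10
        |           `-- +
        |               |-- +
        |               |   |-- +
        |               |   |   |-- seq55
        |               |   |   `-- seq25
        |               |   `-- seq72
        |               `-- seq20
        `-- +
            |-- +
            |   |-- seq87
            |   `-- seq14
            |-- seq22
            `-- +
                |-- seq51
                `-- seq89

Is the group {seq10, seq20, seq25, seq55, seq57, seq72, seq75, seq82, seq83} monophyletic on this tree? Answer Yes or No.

Yes

The most recent common ancestor of these taxa subtends (seq57,(seq75,((seq83,seq82),seq10,(((seq55,seq25),seq72),seq20)))).
That clade has exactly 9 tips — every listed taxon and nothing else — so the group is monophyletic.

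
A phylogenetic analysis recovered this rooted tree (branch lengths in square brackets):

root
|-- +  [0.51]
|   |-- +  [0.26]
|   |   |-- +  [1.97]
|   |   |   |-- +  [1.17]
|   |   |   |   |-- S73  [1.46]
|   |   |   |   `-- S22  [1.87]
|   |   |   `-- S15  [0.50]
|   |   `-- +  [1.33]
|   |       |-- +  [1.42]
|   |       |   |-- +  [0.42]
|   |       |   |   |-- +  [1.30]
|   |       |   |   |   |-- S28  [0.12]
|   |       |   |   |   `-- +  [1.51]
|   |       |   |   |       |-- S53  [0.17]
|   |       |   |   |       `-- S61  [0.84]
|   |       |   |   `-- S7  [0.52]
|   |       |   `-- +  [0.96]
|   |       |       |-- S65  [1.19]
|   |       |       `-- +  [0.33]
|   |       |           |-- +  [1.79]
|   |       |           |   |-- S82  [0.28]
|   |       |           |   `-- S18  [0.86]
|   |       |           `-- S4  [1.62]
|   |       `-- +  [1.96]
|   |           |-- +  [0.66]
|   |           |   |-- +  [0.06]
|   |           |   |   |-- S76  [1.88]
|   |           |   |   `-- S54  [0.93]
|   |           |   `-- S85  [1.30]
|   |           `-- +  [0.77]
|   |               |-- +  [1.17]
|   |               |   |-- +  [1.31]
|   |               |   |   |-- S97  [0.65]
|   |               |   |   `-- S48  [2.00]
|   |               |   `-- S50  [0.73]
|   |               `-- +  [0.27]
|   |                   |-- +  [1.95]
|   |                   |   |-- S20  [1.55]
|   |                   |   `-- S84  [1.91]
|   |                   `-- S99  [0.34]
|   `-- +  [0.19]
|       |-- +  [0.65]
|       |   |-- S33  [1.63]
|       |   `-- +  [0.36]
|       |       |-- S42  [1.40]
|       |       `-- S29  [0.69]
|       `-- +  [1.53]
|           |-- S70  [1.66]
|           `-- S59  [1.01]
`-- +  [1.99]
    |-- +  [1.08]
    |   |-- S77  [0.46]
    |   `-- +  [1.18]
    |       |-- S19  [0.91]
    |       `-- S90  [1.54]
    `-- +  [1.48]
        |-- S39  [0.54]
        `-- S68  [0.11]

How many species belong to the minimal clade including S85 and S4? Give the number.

The MRCA of S85 and S4 is the node subtending ((((S28,(S53,S61)),S7),(S65,((S82,S18),S4))),(((S76,S54),S85),(((S97,S48),S50),((S20,S84),S99)))).
That clade contains 17 terminal taxa: S18, S20, S28, S4, S48, S50, S53, S54, S61, S65, S7, S76, S82, S84, S85, S97, S99.

17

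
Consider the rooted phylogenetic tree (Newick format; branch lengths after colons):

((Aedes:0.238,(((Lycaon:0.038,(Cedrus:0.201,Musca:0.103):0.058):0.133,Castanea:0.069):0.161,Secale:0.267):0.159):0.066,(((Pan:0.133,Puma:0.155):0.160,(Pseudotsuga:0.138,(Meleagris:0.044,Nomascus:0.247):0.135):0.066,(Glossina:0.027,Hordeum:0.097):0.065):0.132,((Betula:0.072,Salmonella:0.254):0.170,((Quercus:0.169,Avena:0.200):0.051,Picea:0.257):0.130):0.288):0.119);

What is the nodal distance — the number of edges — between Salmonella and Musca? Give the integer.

10

The MRCA of Salmonella and Musca is the root of the tree.
From Salmonella up to that node: 4 branches. From Musca up to the same node: 6 branches. Total: 4 + 6 = 10.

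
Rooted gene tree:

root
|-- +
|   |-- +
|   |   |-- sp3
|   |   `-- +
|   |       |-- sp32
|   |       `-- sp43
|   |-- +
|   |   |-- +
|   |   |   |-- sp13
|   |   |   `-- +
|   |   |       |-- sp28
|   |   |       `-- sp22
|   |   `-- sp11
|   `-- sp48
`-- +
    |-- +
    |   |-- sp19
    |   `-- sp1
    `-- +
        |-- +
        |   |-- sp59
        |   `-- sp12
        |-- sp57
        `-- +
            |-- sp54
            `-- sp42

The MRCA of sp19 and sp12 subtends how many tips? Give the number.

7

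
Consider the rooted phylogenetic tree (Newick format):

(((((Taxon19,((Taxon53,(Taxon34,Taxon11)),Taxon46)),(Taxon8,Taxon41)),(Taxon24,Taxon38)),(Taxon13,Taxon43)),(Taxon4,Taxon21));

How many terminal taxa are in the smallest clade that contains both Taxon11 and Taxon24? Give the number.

9

The MRCA of Taxon11 and Taxon24 is the node subtending (((Taxon19,((Taxon53,(Taxon34,Taxon11)),Taxon46)),(Taxon8,Taxon41)),(Taxon24,Taxon38)).
That clade contains 9 terminal taxa: Taxon11, Taxon19, Taxon24, Taxon34, Taxon38, Taxon41, Taxon46, Taxon53, Taxon8.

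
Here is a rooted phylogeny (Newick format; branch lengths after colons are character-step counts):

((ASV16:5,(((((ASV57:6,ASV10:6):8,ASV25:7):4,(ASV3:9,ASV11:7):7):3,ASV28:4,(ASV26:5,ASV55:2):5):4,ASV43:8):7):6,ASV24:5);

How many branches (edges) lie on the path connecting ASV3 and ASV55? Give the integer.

The MRCA of ASV3 and ASV55 is the node subtending ((((ASV57,ASV10),ASV25),(ASV3,ASV11)),ASV28,(ASV26,ASV55)).
From ASV3 up to that node: 3 branches. From ASV55 up to the same node: 2 branches. Total: 3 + 2 = 5.

5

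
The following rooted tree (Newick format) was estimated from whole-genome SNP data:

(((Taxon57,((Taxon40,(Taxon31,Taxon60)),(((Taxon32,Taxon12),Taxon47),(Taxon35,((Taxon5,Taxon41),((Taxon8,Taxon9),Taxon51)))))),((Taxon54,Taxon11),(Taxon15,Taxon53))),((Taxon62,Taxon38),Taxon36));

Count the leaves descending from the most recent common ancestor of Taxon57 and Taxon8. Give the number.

The MRCA of Taxon57 and Taxon8 is the node subtending (Taxon57,((Taxon40,(Taxon31,Taxon60)),(((Taxon32,Taxon12),Taxon47),(Taxon35,((Taxon5,Taxon41),((Taxon8,Taxon9),Taxon51)))))).
That clade contains 13 terminal taxa: Taxon12, Taxon31, Taxon32, Taxon35, Taxon40, Taxon41, Taxon47, Taxon5, Taxon51, Taxon57, Taxon60, Taxon8, Taxon9.

13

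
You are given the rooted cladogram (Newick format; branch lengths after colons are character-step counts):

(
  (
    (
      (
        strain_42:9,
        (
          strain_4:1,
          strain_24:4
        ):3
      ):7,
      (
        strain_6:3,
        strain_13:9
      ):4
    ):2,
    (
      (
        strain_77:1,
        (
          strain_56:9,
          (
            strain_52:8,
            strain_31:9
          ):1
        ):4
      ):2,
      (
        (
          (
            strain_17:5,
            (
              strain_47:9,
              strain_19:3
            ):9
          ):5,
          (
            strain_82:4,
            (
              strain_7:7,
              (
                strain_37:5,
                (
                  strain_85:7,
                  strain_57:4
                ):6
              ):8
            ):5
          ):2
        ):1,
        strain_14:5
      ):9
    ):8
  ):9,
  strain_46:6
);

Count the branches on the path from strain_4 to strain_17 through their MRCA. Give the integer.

9

The MRCA of strain_4 and strain_17 is the node subtending (((strain_42,(strain_4,strain_24)),(strain_6,strain_13)),((strain_77,(strain_56,(strain_52,strain_31))),(((strain_17,(strain_47,strain_19)),(strain_82,(strain_7,(strain_37,(strain_85,strain_57))))),strain_14))).
From strain_4 up to that node: 4 branches. From strain_17 up to the same node: 5 branches. Total: 4 + 5 = 9.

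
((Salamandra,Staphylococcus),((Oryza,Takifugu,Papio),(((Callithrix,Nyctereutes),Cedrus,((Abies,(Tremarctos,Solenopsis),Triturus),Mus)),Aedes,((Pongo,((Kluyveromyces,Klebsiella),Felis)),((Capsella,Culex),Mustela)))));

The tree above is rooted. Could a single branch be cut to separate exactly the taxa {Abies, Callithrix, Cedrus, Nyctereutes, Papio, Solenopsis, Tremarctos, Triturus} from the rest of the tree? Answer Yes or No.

No

The MRCA of the listed taxa subtends ((Oryza,Takifugu,Papio),(((Callithrix,Nyctereutes),Cedrus,((Abies,(Tremarctos,Solenopsis),Triturus),Mus)),Aedes,((Pongo,((Kluyveromyces,Klebsiella),Felis)),((Capsella,Culex),Mustela)))).
That clade also contains Aedes, Capsella, Culex, Felis, Klebsiella, Kluyveromyces, Mus, Mustela, Oryza, Pongo, Takifugu, which are not in the proposed group, so the group is not monophyletic.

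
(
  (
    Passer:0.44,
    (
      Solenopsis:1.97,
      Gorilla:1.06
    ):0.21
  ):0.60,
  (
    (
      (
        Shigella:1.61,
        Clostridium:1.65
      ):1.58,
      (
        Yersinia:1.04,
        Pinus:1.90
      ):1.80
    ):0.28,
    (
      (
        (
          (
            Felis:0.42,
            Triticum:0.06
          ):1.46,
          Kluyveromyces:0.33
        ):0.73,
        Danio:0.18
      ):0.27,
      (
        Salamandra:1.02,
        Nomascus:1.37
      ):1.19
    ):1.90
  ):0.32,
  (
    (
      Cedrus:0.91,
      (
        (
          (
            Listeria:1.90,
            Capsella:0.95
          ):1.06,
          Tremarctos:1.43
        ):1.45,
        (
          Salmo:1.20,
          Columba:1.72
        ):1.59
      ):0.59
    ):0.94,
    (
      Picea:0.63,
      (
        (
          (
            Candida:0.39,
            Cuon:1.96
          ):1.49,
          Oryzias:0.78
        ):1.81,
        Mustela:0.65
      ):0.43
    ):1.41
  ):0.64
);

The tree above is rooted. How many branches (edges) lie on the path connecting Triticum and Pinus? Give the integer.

8

The MRCA of Triticum and Pinus is the node subtending (((Shigella,Clostridium),(Yersinia,Pinus)),((((Felis,Triticum),Kluyveromyces),Danio),(Salamandra,Nomascus))).
From Triticum up to that node: 5 branches. From Pinus up to the same node: 3 branches. Total: 5 + 3 = 8.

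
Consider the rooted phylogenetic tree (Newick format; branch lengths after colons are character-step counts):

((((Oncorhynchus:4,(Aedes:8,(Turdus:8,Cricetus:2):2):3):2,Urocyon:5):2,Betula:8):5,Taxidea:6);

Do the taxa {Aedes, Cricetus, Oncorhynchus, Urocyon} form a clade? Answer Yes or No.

No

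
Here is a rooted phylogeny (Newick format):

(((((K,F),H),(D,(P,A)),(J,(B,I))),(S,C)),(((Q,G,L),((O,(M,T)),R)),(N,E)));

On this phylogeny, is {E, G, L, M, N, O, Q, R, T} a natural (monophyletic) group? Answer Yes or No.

Yes

The most recent common ancestor of these taxa subtends (((Q,G,L),((O,(M,T)),R)),(N,E)).
That clade has exactly 9 tips — every listed taxon and nothing else — so the group is monophyletic.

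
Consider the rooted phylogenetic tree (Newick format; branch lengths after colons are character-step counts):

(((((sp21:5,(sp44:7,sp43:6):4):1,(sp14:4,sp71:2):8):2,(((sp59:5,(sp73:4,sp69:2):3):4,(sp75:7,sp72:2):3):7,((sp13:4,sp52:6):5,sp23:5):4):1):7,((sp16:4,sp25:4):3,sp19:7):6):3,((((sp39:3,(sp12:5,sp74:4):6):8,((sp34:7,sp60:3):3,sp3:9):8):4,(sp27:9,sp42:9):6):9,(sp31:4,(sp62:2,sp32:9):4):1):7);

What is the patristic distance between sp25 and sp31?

The path runs sp25 → … → MRCA → … → sp31; the MRCA is the root of the tree.
Branch lengths along that path: 4 + 3 + 6 + 3 + 7 + 1 + 4 = 28.

28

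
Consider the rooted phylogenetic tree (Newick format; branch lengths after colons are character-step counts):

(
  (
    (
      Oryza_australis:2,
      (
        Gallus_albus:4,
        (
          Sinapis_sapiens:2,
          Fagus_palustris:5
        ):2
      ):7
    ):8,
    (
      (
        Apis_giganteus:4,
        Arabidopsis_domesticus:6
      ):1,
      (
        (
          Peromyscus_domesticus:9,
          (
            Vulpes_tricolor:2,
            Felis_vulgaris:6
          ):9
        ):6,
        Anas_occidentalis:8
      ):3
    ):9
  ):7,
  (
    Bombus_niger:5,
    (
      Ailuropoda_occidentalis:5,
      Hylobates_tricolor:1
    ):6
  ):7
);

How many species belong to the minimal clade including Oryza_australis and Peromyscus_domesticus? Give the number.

The MRCA of Oryza_australis and Peromyscus_domesticus is the node subtending ((Oryza_australis,(Gallus_albus,(Sinapis_sapiens,Fagus_palustris))),((Apis_giganteus,Arabidopsis_domesticus),((Peromyscus_domesticus,(Vulpes_tricolor,Felis_vulgaris)),Anas_occidentalis))).
That clade contains 10 terminal taxa: Anas_occidentalis, Apis_giganteus, Arabidopsis_domesticus, Fagus_palustris, Felis_vulgaris, Gallus_albus, Oryza_australis, Peromyscus_domesticus, Sinapis_sapiens, Vulpes_tricolor.

10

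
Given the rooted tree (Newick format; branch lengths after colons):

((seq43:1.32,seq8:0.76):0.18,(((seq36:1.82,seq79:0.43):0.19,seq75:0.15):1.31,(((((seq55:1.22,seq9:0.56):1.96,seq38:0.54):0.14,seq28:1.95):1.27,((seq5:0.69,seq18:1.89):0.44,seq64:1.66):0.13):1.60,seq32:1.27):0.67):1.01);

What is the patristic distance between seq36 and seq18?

8.05

The path runs seq36 → … → MRCA → … → seq18; the MRCA is the node subtending (((seq36,seq79),seq75),(((((seq55,seq9),seq38),seq28),((seq5,seq18),seq64)),seq32)).
Branch lengths along that path: 1.82 + 0.19 + 1.31 + 0.67 + 1.60 + 0.13 + 0.44 + 1.89 = 8.05.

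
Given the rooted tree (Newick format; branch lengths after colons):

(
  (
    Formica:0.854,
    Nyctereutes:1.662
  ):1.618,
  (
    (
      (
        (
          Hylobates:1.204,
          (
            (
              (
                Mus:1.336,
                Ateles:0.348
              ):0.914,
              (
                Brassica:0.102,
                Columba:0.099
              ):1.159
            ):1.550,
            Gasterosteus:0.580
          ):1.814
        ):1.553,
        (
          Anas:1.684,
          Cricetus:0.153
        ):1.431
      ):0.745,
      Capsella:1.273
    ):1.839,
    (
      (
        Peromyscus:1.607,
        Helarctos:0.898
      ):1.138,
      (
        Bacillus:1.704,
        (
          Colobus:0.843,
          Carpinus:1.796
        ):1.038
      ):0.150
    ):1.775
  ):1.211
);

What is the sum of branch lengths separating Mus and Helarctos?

The path runs Mus → … → MRCA → … → Helarctos; the MRCA is the node subtending ((((Hylobates,(((Mus,Ateles),(Brassica,Columba)),Gasterosteus)),(Anas,Cricetus)),Capsella),((Peromyscus,Helarctos),(Bacillus,(Colobus,Carpinus)))).
Branch lengths along that path: 1.336 + 0.914 + 1.550 + 1.814 + 1.553 + 0.745 + 1.839 + 1.775 + 1.138 + 0.898 = 13.562.

13.562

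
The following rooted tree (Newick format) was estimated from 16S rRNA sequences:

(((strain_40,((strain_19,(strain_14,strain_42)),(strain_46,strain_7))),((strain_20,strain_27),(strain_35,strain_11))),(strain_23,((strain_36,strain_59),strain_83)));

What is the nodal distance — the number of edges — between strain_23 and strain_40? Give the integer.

5

The MRCA of strain_23 and strain_40 is the root of the tree.
From strain_23 up to that node: 2 branches. From strain_40 up to the same node: 3 branches. Total: 2 + 3 = 5.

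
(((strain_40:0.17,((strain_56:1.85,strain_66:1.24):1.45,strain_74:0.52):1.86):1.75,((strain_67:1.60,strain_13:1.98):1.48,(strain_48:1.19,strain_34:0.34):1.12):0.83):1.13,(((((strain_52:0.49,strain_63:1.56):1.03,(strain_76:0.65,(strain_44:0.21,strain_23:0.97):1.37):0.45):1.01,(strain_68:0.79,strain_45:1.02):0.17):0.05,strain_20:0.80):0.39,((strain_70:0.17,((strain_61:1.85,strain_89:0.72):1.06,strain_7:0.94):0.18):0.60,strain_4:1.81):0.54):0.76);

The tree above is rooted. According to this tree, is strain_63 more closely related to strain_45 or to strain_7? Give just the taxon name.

strain_45

The MRCA of strain_63 and strain_45 subtends (((strain_52,strain_63),(strain_76,(strain_44,strain_23))),(strain_68,strain_45)) (7 taxa).
The MRCA of strain_63 and strain_7 subtends (((((strain_52,strain_63),(strain_76,(strain_44,strain_23))),(strain_68,strain_45)),strain_20),((strain_70,((strain_61,strain_89),strain_7)),strain_4)) (13 taxa).
The first is nested inside the second, so strain_63 shares a more recent common ancestor with strain_45.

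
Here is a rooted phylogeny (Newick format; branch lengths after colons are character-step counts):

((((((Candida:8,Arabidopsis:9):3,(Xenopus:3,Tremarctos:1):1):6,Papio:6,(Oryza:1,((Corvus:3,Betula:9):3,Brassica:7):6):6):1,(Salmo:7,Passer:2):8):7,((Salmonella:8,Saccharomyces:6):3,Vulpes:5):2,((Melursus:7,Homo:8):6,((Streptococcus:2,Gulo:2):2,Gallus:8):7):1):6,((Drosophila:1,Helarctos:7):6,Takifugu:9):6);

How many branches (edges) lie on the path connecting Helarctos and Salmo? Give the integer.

7

The MRCA of Helarctos and Salmo is the root of the tree.
From Helarctos up to that node: 3 branches. From Salmo up to the same node: 4 branches. Total: 3 + 4 = 7.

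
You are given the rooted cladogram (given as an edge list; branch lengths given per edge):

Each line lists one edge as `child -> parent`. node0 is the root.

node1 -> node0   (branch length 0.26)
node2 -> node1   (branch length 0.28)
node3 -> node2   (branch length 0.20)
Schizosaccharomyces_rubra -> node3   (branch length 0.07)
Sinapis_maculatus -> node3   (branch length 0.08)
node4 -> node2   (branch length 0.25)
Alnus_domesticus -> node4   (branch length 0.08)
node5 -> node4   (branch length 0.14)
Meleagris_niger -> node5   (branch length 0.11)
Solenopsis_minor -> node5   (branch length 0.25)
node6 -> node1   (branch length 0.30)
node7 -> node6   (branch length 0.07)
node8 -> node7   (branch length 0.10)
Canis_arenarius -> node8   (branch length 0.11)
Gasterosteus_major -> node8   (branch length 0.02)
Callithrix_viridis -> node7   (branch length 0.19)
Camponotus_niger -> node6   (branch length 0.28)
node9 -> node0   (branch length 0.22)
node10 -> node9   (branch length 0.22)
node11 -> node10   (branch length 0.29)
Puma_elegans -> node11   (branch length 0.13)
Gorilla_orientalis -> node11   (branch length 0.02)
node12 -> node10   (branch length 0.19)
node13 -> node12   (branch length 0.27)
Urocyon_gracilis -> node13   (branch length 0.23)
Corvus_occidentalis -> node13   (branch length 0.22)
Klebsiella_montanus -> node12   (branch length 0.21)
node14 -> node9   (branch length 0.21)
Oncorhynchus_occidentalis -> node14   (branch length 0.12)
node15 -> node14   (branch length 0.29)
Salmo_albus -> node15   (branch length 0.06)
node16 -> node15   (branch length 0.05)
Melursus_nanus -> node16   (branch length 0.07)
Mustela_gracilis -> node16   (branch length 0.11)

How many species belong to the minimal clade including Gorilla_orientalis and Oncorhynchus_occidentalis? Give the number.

The MRCA of Gorilla_orientalis and Oncorhynchus_occidentalis is the node subtending (((Puma_elegans,Gorilla_orientalis),((Urocyon_gracilis,Corvus_occidentalis),Klebsiella_montanus)),(Oncorhynchus_occidentalis,(Salmo_albus,(Melursus_nanus,Mustela_gracilis)))).
That clade contains 9 terminal taxa: Corvus_occidentalis, Gorilla_orientalis, Klebsiella_montanus, Melursus_nanus, Mustela_gracilis, Oncorhynchus_occidentalis, Puma_elegans, Salmo_albus, Urocyon_gracilis.

9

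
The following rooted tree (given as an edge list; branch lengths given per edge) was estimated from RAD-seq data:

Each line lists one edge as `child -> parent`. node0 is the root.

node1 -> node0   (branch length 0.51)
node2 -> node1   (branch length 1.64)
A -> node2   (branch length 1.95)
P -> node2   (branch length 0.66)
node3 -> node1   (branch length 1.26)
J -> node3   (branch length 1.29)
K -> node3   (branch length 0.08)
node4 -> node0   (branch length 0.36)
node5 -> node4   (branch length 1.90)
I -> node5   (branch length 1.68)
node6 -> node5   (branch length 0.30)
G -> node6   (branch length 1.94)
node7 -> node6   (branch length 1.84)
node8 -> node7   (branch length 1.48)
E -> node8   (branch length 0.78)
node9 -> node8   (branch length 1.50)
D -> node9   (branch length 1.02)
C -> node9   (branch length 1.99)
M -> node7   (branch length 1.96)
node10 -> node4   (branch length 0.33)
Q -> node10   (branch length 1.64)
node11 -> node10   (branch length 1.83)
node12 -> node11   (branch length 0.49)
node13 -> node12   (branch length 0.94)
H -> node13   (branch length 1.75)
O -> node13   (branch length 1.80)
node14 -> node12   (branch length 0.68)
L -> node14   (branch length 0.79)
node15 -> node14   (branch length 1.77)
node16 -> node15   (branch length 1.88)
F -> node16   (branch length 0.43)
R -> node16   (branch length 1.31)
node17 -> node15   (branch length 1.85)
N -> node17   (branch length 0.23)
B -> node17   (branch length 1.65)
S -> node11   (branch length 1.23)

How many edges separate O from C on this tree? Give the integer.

11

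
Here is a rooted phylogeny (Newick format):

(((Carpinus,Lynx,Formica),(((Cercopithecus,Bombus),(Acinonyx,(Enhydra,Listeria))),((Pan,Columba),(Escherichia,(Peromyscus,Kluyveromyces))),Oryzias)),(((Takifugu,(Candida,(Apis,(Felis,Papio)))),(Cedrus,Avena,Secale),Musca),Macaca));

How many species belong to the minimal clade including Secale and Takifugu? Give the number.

9

The MRCA of Secale and Takifugu is the node subtending ((Takifugu,(Candida,(Apis,(Felis,Papio)))),(Cedrus,Avena,Secale),Musca).
That clade contains 9 terminal taxa: Apis, Avena, Candida, Cedrus, Felis, Musca, Papio, Secale, Takifugu.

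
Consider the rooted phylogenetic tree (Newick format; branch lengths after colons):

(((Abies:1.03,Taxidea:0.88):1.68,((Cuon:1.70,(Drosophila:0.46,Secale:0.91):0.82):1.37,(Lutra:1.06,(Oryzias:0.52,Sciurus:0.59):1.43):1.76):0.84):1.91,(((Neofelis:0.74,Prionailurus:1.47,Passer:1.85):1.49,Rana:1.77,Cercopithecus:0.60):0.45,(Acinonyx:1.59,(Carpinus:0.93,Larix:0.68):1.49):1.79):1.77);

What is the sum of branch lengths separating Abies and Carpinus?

10.60

The path runs Abies → … → MRCA → … → Carpinus; the MRCA is the root of the tree.
Branch lengths along that path: 1.03 + 1.68 + 1.91 + 1.77 + 1.79 + 1.49 + 0.93 = 10.60.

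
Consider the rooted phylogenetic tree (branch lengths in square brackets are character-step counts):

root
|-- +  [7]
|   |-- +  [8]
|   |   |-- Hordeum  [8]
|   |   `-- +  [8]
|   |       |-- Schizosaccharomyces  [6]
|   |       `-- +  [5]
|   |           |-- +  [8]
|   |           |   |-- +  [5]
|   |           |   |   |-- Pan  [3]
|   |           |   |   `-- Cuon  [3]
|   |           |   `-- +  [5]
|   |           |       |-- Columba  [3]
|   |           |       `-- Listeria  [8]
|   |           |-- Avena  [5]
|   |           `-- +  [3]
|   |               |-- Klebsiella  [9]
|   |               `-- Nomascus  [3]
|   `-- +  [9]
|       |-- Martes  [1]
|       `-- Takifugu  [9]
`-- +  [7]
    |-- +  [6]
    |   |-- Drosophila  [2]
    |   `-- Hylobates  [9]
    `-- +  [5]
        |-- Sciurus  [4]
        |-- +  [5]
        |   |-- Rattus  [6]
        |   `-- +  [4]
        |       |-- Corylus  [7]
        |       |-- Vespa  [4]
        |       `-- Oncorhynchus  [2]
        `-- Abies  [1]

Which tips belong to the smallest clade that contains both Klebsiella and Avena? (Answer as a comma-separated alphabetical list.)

Tracing Klebsiella: it sits inside (Klebsiella,Nomascus).
Tracing Avena: it sits inside (((Pan,Cuon),(Columba,Listeria)),Avena,(Klebsiella,Nomascus)).
The smallest clade enclosing both is (((Pan,Cuon),(Columba,Listeria)),Avena,(Klebsiella,Nomascus)); the answer is its 7 terminal taxa in alphabetical order.

Avena, Columba, Cuon, Klebsiella, Listeria, Nomascus, Pan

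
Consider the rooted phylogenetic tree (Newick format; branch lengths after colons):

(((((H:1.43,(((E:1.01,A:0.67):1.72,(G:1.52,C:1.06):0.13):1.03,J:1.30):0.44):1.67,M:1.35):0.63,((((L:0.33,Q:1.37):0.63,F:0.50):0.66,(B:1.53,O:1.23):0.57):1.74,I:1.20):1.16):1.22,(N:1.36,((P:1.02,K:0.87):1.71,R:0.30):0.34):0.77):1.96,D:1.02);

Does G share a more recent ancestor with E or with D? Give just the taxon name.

E

The MRCA of G and E subtends ((E,A),(G,C)) (4 taxa).
The MRCA of G and D is the root, subtending the entire tree (18 taxa).
The first is nested inside the second, so G shares a more recent common ancestor with E.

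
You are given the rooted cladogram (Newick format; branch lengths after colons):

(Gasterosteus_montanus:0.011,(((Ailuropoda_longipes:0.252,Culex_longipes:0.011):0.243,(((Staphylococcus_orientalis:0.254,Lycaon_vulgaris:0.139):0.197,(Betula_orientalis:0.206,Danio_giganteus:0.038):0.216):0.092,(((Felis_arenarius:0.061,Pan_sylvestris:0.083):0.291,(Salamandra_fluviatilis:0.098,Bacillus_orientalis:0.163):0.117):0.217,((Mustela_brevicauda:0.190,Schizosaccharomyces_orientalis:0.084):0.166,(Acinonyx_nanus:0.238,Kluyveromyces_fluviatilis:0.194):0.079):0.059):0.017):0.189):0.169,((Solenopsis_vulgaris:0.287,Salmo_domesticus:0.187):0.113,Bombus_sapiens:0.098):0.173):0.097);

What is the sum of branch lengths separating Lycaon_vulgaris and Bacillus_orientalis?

The path runs Lycaon_vulgaris → … → MRCA → … → Bacillus_orientalis; the MRCA is the node subtending (((Staphylococcus_orientalis,Lycaon_vulgaris),(Betula_orientalis,Danio_giganteus)),(((Felis_arenarius,Pan_sylvestris),(Salamandra_fluviatilis,Bacillus_orientalis)),((Mustela_brevicauda,Schizosaccharomyces_orientalis),(Acinonyx_nanus,Kluyveromyces_fluviatilis)))).
Branch lengths along that path: 0.139 + 0.197 + 0.092 + 0.017 + 0.217 + 0.117 + 0.163 = 0.942.

0.942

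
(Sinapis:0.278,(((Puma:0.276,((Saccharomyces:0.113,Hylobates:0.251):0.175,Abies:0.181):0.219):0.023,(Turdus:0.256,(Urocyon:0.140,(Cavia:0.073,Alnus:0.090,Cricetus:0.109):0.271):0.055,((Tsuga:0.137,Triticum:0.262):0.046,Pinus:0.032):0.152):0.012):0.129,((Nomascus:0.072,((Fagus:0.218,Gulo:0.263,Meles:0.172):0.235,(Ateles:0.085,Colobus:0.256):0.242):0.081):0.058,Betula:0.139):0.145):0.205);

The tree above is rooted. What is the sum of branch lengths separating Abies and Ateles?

1.163

The path runs Abies → … → MRCA → … → Ateles; the MRCA is the node subtending (((Puma,((Saccharomyces,Hylobates),Abies)),(Turdus,(Urocyon,(Cavia,Alnus,Cricetus)),((Tsuga,Triticum),Pinus))),((Nomascus,((Fagus,Gulo,Meles),(Ateles,Colobus))),Betula)).
Branch lengths along that path: 0.181 + 0.219 + 0.023 + 0.129 + 0.145 + 0.058 + 0.081 + 0.242 + 0.085 = 1.163.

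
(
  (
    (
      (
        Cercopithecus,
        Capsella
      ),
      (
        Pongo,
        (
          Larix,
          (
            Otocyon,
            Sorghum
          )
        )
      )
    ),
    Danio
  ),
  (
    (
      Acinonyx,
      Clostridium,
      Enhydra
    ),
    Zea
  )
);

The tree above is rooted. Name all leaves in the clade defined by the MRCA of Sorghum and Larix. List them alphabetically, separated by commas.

Tracing Sorghum: it sits inside (Otocyon,Sorghum).
Tracing Larix: it sits inside (Larix,(Otocyon,Sorghum)).
The smallest clade enclosing both is (Larix,(Otocyon,Sorghum)); the answer is its 3 terminal taxa in alphabetical order.

Larix, Otocyon, Sorghum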